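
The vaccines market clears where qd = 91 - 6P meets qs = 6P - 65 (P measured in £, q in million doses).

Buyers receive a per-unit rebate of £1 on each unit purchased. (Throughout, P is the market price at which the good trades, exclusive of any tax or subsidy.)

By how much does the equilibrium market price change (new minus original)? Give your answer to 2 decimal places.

+0.50

Initially, 91 - 6P = 6P - 65, so 156 = 12P and P = 13, q = 13.
Since buyers' out-of-pocket price is the market price minus the rebate, the effective demand curve becomes qd = 97 - 6P.
Setting them equal: 97 - 6P = 6P - 65 → 162 = 12P, so P = 13.5 and q = 16.
ΔP = 13.5 − 13 = +0.50.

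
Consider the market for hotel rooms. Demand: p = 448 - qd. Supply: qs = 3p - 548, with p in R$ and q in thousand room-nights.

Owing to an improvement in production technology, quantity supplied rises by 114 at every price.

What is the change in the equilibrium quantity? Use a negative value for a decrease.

+28.5

Before the shock: 448 - p = 3p - 548 ⇒ 996 = 4p ⇒ p = 249, q = 199.
The new curves are qd = 448 - p (demand) and qs = 3p - 434 (supply).
Clearing the new market: 448 - p = 3p - 434, so p = 220.5 and q = 227.5.
Δq = 227.5 − 199 = +28.5.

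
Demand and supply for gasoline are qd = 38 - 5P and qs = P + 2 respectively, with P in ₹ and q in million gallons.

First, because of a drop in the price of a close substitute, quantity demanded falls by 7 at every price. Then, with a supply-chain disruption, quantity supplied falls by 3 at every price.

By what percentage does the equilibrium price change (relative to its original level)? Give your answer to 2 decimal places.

Initially, 38 - 5P = P + 2, so 36 = 6P and P = 6, q = 8.
After the shift, demand is qd = 31 - 5P and supply is qs = P - 1.
Clearing the new market: 31 - 5P = P - 1, so P = 16/3 ≈ 5.3333 and q = 13/3 ≈ 4.3333.
%ΔP = (5.3333 − 6) / 6 × 100 = -11.11%.

-11.11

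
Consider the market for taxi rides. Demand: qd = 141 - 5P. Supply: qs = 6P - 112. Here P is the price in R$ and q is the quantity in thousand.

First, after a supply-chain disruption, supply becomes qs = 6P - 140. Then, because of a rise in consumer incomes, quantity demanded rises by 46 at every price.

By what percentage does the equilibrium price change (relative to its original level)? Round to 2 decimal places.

+29.25

Initially, 141 - 5P = 6P - 112, so 253 = 11P and P = 23, q = 26.
With the change applied: demand qd = 187 - 5P, supply qs = 6P - 140.
Clearing the new market: 187 - 5P = 6P - 140, so P = 327/11 ≈ 29.7273 and q = 422/11 ≈ 38.3636.
%ΔP = (29.7273 − 23) / 23 × 100 = +29.25%.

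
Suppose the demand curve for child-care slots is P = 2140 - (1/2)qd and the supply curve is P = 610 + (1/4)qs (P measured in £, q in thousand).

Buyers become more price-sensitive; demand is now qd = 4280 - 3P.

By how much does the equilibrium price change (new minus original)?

Before the shock: 4280 - 2P = 4P - 2440 ⇒ 6720 = 6P ⇒ P = 1120, q = 2040.
After the shift, demand is qd = 4280 - 3P and supply is qs = 4P - 2440.
New equilibrium: 4280 - 3P = 4P - 2440 ⇒ 6720 = 7P ⇒ P = 960, q = 1400.
ΔP = 960 − 1120 = -160.

-160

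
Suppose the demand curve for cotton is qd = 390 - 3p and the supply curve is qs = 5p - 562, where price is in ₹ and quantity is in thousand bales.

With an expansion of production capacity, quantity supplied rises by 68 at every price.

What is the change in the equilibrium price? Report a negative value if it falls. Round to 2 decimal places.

-8.50

Solve the original market: 390 - 3p = 5p - 562, hence p = 119 and q = 33.
The new curves are qd = 390 - 3p (demand) and qs = 5p - 494 (supply).
Setting them equal: 390 - 3p = 5p - 494 → 884 = 8p, so p = 110.5 and q = 58.5.
Δp = 110.5 − 119 = -8.50.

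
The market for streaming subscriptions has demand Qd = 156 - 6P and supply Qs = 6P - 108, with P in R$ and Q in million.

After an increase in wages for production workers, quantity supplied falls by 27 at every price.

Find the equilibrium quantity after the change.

Before the shock: 156 - 6P = 6P - 108 ⇒ 264 = 12P ⇒ P = 22, Q = 24.
After the shift, demand is Qd = 156 - 6P and supply is Qs = 6P - 135.
Setting them equal: 156 - 6P = 6P - 135 → 291 = 12P, so P = 24.25 and Q = 10.5.

10.5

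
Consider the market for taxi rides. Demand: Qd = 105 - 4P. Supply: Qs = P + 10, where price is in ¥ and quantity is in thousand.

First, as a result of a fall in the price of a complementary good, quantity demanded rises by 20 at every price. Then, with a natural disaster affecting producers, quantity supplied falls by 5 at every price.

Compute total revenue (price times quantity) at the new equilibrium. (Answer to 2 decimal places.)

696.00

Before the shock: 105 - 4P = P + 10 ⇒ 95 = 5P ⇒ P = 19, Q = 29.
With the change applied: demand Qd = 125 - 4P, supply Qs = P + 5.
Equate the new curves: 125 - 4P = P + 5, giving 120 = 5P, P = 24, Q = 29.
New expenditure = 24 × 29 = 696.00.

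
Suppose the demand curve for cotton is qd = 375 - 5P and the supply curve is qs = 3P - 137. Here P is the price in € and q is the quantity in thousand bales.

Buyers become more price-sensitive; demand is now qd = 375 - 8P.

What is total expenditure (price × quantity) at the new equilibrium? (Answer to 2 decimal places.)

Before the shock: 375 - 5P = 3P - 137 ⇒ 512 = 8P ⇒ P = 64, q = 55.
The new curves are qd = 375 - 8P (demand) and qs = 3P - 137 (supply).
Clearing the new market: 375 - 8P = 3P - 137, so P = 512/11 ≈ 46.5455 and q = 29/11 ≈ 2.6364.
New expenditure = 46.5455 × 2.6364 = 122.71.

122.71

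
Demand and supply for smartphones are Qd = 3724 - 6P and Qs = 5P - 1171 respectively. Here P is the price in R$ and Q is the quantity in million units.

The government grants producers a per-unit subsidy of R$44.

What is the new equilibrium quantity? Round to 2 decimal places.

1174.00

Solve the original market: 3724 - 6P = 5P - 1171, hence P = 445 and Q = 1054.
Since sellers receive the price plus the subsidy, the effective supply curve becomes Qs = 5P - 951.
Setting them equal: 3724 - 6P = 5P - 951 → 4675 = 11P, so P = 425 and Q = 1174.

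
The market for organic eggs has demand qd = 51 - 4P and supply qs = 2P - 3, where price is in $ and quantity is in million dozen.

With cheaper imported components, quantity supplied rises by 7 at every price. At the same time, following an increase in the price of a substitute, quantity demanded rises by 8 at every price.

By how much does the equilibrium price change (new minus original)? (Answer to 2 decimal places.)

Solve the original market: 51 - 4P = 2P - 3, hence P = 9 and q = 15.
The new curves are qd = 59 - 4P (demand) and qs = 2P + 4 (supply).
Clearing the new market: 59 - 4P = 2P + 4, so P = 55/6 ≈ 9.1667 and q = 67/3 ≈ 22.3333.
ΔP = 9.1667 − 9 = +0.17.

+0.17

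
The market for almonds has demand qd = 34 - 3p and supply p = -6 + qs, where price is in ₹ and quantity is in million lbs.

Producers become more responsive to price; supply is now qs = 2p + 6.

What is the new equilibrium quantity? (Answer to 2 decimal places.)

17.20

Before the shock: 34 - 3p = p + 6 ⇒ 28 = 4p ⇒ p = 7, q = 13.
The shock moves the curves to qd = 34 - 3p and qs = 2p + 6.
Setting them equal: 34 - 3p = 2p + 6 → 28 = 5p, so p = 5.6 and q = 17.2.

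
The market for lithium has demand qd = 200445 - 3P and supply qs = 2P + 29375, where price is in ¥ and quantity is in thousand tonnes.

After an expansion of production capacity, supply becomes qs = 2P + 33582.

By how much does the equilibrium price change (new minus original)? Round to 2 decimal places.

Initially, 200445 - 3P = 2P + 29375, so 171070 = 5P and P = 34214, q = 97803.
With the change applied: demand qd = 200445 - 3P, supply qs = 2P + 33582.
Setting them equal: 200445 - 3P = 2P + 33582 → 166863 = 5P, so P = 33372.6 and q = 100327.2.
ΔP = 33372.6 − 34214 = -841.40.

-841.40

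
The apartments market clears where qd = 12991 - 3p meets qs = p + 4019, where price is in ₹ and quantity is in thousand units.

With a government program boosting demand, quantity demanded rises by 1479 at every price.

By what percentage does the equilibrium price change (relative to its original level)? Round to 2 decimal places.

+16.48

Original equilibrium: 12991 - 3p = p + 4019 gives 8972 = 4p, so p = 2243 and q = 6262.
The shock moves the curves to qd = 14470 - 3p and qs = p + 4019.
New equilibrium: 14470 - 3p = p + 4019 ⇒ 10451 = 4p ⇒ p = 2612.75, q = 6631.75.
%Δp = (2612.75 − 2243) / 2243 × 100 = +16.48%.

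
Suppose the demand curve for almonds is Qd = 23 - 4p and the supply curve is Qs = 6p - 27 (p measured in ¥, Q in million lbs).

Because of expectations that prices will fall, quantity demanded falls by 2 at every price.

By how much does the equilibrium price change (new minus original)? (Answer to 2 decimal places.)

-0.20

Before the shock: 23 - 4p = 6p - 27 ⇒ 50 = 10p ⇒ p = 5, Q = 3.
After the shift, demand is Qd = 21 - 4p and supply is Qs = 6p - 27.
New equilibrium: 21 - 4p = 6p - 27 ⇒ 48 = 10p ⇒ p = 4.8, Q = 1.8.
Δp = 4.8 − 5 = -0.20.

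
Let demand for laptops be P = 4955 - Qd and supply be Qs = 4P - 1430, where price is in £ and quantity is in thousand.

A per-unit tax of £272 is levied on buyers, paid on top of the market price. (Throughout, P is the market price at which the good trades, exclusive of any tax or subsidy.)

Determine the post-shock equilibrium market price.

1222.6

Before the shock: 4955 - P = 4P - 1430 ⇒ 6385 = 5P ⇒ P = 1277, Q = 3678.
Since buyers pay the price plus the tax, the effective demand curve becomes Qd = 4683 - P.
New equilibrium: 4683 - P = 4P - 1430 ⇒ 6113 = 5P ⇒ P = 1222.6, Q = 3460.4.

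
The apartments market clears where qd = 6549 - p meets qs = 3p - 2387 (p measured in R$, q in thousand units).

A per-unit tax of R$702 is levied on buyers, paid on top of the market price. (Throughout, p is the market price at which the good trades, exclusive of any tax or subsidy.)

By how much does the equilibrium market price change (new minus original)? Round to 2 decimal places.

Original equilibrium: 6549 - p = 3p - 2387 gives 8936 = 4p, so p = 2234 and q = 4315.
Since buyers pay the price plus the tax, the effective demand curve becomes qd = 5847 - p.
Equate the new curves: 5847 - p = 3p - 2387, giving 8234 = 4p, p = 2058.5, q = 3788.5.
Δp = 2058.5 − 2234 = -175.50.

-175.50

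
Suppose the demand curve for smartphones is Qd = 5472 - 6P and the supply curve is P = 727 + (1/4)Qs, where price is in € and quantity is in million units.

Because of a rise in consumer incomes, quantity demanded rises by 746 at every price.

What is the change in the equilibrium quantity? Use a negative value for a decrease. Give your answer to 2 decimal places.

Solve the original market: 5472 - 6P = 4P - 2908, hence P = 838 and Q = 444.
With the change applied: demand Qd = 6218 - 6P, supply Qs = 4P - 2908.
Clearing the new market: 6218 - 6P = 4P - 2908, so P = 912.6 and Q = 742.4.
ΔQ = 742.4 − 444 = +298.40.

+298.40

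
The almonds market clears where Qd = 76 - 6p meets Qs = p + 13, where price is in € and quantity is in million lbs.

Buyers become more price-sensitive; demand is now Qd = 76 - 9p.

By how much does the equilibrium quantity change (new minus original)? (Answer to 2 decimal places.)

Initially, 76 - 6p = p + 13, so 63 = 7p and p = 9, Q = 22.
The new curves are Qd = 76 - 9p (demand) and Qs = p + 13 (supply).
New equilibrium: 76 - 9p = p + 13 ⇒ 63 = 10p ⇒ p = 6.3, Q = 19.3.
ΔQ = 19.3 − 22 = -2.70.

-2.70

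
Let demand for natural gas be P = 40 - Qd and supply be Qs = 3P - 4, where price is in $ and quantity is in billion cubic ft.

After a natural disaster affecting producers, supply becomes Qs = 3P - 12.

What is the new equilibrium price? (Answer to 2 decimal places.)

Initially, 40 - P = 3P - 4, so 44 = 4P and P = 11, Q = 29.
The new curves are Qd = 40 - P (demand) and Qs = 3P - 12 (supply).
Clearing the new market: 40 - P = 3P - 12, so P = 13 and Q = 27.

13.00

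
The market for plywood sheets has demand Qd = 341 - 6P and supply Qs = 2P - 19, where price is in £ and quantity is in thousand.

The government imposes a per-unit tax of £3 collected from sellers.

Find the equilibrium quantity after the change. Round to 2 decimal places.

Initially, 341 - 6P = 2P - 19, so 360 = 8P and P = 45, Q = 71.
Since sellers keep the price net of the tax, the effective supply curve becomes Qs = 2P - 25.
Equate the new curves: 341 - 6P = 2P - 25, giving 366 = 8P, P = 45.75, Q = 66.5.

66.50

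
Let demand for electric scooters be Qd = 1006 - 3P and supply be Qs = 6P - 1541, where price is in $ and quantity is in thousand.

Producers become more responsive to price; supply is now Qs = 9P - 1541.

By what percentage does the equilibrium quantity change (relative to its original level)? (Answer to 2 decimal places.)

+135.19

Before the shock: 1006 - 3P = 6P - 1541 ⇒ 2547 = 9P ⇒ P = 283, Q = 157.
After the shift, demand is Qd = 1006 - 3P and supply is Qs = 9P - 1541.
Setting them equal: 1006 - 3P = 9P - 1541 → 2547 = 12P, so P = 212.25 and Q = 369.25.
%ΔQ = (369.25 − 157) / 157 × 100 = +135.19%.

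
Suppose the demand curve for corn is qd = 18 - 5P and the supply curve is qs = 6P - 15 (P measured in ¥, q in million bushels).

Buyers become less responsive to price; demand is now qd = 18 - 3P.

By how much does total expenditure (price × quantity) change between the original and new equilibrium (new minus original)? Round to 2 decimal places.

Solve the original market: 18 - 5P = 6P - 15, hence P = 3 and q = 3.
The shock moves the curves to qd = 18 - 3P and qs = 6P - 15.
New equilibrium: 18 - 3P = 6P - 15 ⇒ 33 = 9P ⇒ P = 11/3 ≈ 3.6667, q = 7.
Expenditure moves from 3×3 = 9 to 3.6667×7 = 25.6667; change = +16.67.

+16.67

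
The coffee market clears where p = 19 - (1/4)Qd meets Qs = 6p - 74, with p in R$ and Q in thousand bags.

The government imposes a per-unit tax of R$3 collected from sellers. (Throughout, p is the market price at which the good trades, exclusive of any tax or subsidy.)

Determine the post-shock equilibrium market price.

Solve the original market: 76 - 4p = 6p - 74, hence p = 15 and Q = 16.
Since sellers keep the price net of the tax, the effective supply curve becomes Qs = 6p - 92.
Equate the new curves: 76 - 4p = 6p - 92, giving 168 = 10p, p = 16.8, Q = 8.8.

16.8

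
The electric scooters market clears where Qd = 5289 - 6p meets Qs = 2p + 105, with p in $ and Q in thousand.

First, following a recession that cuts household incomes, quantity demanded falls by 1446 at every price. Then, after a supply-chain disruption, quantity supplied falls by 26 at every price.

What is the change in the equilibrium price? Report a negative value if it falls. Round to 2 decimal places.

Solve the original market: 5289 - 6p = 2p + 105, hence p = 648 and Q = 1401.
The shock moves the curves to Qd = 3843 - 6p and Qs = 2p + 79.
New equilibrium: 3843 - 6p = 2p + 79 ⇒ 3764 = 8p ⇒ p = 470.5, Q = 1020.
Δp = 470.5 − 648 = -177.50.

-177.50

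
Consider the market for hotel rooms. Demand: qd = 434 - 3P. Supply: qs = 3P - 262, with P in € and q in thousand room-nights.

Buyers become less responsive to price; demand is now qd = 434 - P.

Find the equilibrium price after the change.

Before the shock: 434 - 3P = 3P - 262 ⇒ 696 = 6P ⇒ P = 116, q = 86.
The shock moves the curves to qd = 434 - P and qs = 3P - 262.
Clearing the new market: 434 - P = 3P - 262, so P = 174 and q = 260.

174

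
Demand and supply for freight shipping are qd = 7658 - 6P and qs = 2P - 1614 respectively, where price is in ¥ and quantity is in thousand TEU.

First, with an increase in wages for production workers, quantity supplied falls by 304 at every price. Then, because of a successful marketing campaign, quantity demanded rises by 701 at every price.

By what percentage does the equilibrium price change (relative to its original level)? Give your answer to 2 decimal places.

+10.84

Before the shock: 7658 - 6P = 2P - 1614 ⇒ 9272 = 8P ⇒ P = 1159, q = 704.
The new curves are qd = 8359 - 6P (demand) and qs = 2P - 1918 (supply).
New equilibrium: 8359 - 6P = 2P - 1918 ⇒ 10277 = 8P ⇒ P = 1284.625, q = 651.25.
%ΔP = (1284.625 − 1159) / 1159 × 100 = +10.84%.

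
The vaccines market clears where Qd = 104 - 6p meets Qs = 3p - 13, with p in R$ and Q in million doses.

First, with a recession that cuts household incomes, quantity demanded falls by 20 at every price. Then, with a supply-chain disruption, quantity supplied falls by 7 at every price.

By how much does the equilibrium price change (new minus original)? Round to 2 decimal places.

-1.44

Before the shock: 104 - 6p = 3p - 13 ⇒ 117 = 9p ⇒ p = 13, Q = 26.
After the shift, demand is Qd = 84 - 6p and supply is Qs = 3p - 20.
Clearing the new market: 84 - 6p = 3p - 20, so p = 104/9 ≈ 11.5556 and Q = 44/3 ≈ 14.6667.
Δp = 11.5556 − 13 = -1.44.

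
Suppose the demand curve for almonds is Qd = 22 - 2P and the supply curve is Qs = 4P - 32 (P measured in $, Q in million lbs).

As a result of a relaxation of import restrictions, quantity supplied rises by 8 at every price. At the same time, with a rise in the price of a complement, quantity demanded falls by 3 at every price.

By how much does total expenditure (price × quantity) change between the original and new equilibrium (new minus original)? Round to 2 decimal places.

-2.56

Initially, 22 - 2P = 4P - 32, so 54 = 6P and P = 9, Q = 4.
With the change applied: demand Qd = 19 - 2P, supply Qs = 4P - 24.
New equilibrium: 19 - 2P = 4P - 24 ⇒ 43 = 6P ⇒ P = 43/6 ≈ 7.1667, Q = 14/3 ≈ 4.6667.
Expenditure moves from 9×4 = 36 to 7.1667×4.6667 = 33.4444; change = -2.56.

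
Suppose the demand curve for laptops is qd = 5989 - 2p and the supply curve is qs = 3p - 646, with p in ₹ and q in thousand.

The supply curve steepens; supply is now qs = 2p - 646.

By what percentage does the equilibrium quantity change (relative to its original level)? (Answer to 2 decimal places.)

Solve the original market: 5989 - 2p = 3p - 646, hence p = 1327 and q = 3335.
With the change applied: demand qd = 5989 - 2p, supply qs = 2p - 646.
Setting them equal: 5989 - 2p = 2p - 646 → 6635 = 4p, so p = 1658.75 and q = 2671.5.
%Δq = (2671.5 − 3335) / 3335 × 100 = -19.90%.

-19.90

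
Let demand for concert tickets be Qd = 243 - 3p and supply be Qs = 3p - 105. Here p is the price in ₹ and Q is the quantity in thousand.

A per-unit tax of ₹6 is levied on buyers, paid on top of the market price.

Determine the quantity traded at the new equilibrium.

60

Solve the original market: 243 - 3p = 3p - 105, hence p = 58 and Q = 69.
Since buyers pay the price plus the tax, the effective demand curve becomes Qd = 225 - 3p.
Setting them equal: 225 - 3p = 3p - 105 → 330 = 6p, so p = 55 and Q = 60.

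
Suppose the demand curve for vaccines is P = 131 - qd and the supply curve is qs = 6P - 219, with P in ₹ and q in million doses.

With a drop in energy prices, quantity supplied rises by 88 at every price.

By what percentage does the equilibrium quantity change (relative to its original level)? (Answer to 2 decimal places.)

Original equilibrium: 131 - P = 6P - 219 gives 350 = 7P, so P = 50 and q = 81.
With the change applied: demand qd = 131 - P, supply qs = 6P - 131.
Clearing the new market: 131 - P = 6P - 131, so P = 262/7 ≈ 37.4286 and q = 655/7 ≈ 93.5714.
%Δq = (93.5714 − 81) / 81 × 100 = +15.52%.

+15.52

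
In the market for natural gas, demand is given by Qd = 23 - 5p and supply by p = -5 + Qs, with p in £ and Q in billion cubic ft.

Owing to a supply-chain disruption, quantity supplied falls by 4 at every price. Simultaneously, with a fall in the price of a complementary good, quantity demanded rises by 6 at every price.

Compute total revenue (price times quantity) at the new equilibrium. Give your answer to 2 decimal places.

26.44

Before the shock: 23 - 5p = p + 5 ⇒ 18 = 6p ⇒ p = 3, Q = 8.
With the change applied: demand Qd = 29 - 5p, supply Qs = p + 1.
New equilibrium: 29 - 5p = p + 1 ⇒ 28 = 6p ⇒ p = 14/3 ≈ 4.6667, Q = 17/3 ≈ 5.6667.
New expenditure = 4.6667 × 5.6667 = 26.44.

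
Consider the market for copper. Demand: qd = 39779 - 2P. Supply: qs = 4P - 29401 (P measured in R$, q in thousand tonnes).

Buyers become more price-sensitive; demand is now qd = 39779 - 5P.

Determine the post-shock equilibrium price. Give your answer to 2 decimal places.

7686.67

Initially, 39779 - 2P = 4P - 29401, so 69180 = 6P and P = 11530, q = 16719.
With the change applied: demand qd = 39779 - 5P, supply qs = 4P - 29401.
Equate the new curves: 39779 - 5P = 4P - 29401, giving 69180 = 9P, P = 23060/3 ≈ 7686.6667, q = 4037/3 ≈ 1345.6667.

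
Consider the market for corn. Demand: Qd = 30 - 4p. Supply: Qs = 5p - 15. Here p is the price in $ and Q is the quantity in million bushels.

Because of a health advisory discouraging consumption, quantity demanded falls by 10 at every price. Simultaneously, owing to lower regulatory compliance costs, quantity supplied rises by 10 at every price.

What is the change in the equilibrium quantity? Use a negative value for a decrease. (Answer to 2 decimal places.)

-1.11

Original equilibrium: 30 - 4p = 5p - 15 gives 45 = 9p, so p = 5 and Q = 10.
The new curves are Qd = 20 - 4p (demand) and Qs = 5p - 5 (supply).
New equilibrium: 20 - 4p = 5p - 5 ⇒ 25 = 9p ⇒ p = 25/9 ≈ 2.7778, Q = 80/9 ≈ 8.8889.
ΔQ = 8.8889 − 10 = -1.11.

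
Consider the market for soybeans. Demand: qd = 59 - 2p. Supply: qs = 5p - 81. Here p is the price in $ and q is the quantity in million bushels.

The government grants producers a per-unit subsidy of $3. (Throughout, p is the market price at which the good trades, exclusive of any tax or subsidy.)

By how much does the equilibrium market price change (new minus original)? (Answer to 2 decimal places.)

-2.14

Original equilibrium: 59 - 2p = 5p - 81 gives 140 = 7p, so p = 20 and q = 19.
Since sellers receive the price plus the subsidy, the effective supply curve becomes qs = 5p - 66.
Setting them equal: 59 - 2p = 5p - 66 → 125 = 7p, so p = 125/7 ≈ 17.8571 and q = 163/7 ≈ 23.2857.
Δp = 17.8571 − 20 = -2.14.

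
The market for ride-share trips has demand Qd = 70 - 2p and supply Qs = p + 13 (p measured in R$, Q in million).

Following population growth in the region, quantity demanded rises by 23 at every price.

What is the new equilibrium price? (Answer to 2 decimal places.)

Initially, 70 - 2p = p + 13, so 57 = 3p and p = 19, Q = 32.
The shock moves the curves to Qd = 93 - 2p and Qs = p + 13.
Setting them equal: 93 - 2p = p + 13 → 80 = 3p, so p = 80/3 ≈ 26.6667 and Q = 119/3 ≈ 39.6667.

26.67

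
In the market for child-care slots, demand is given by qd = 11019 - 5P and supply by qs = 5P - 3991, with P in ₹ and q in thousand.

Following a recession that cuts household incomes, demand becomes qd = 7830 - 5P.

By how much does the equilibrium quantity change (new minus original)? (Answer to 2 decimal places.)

-1594.50

Initially, 11019 - 5P = 5P - 3991, so 15010 = 10P and P = 1501, q = 3514.
After the shift, demand is qd = 7830 - 5P and supply is qs = 5P - 3991.
Equate the new curves: 7830 - 5P = 5P - 3991, giving 11821 = 10P, P = 1182.1, q = 1919.5.
Δq = 1919.5 − 3514 = -1594.50.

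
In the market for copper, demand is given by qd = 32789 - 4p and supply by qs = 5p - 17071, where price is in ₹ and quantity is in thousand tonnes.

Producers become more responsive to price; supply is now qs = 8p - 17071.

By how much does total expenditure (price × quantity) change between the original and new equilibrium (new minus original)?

+8297535

Original equilibrium: 32789 - 4p = 5p - 17071 gives 49860 = 9p, so p = 5540 and q = 10629.
With the change applied: demand qd = 32789 - 4p, supply qs = 8p - 17071.
New equilibrium: 32789 - 4p = 8p - 17071 ⇒ 49860 = 12p ⇒ p = 4155, q = 16169.
Expenditure moves from 5540×10629 = 58884660 to 4155×16169 = 67182195; change = +8297535.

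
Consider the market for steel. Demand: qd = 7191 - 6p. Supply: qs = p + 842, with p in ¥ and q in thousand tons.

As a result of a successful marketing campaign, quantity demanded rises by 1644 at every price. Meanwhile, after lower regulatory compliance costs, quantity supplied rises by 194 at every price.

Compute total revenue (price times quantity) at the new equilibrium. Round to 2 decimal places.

2395566.31

Initially, 7191 - 6p = p + 842, so 6349 = 7p and p = 907, q = 1749.
After the shift, demand is qd = 8835 - 6p and supply is qs = p + 1036.
New equilibrium: 8835 - 6p = p + 1036 ⇒ 7799 = 7p ⇒ p = 7799/7 ≈ 1114.1429, q = 15051/7 ≈ 2150.1429.
New expenditure = 1114.1429 × 2150.1429 = 2395566.31.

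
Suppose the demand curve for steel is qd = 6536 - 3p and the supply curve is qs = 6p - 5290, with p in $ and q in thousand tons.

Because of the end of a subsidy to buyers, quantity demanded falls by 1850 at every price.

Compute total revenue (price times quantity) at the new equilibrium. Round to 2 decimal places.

Solve the original market: 6536 - 3p = 6p - 5290, hence p = 1314 and q = 2594.
With the change applied: demand qd = 4686 - 3p, supply qs = 6p - 5290.
New equilibrium: 4686 - 3p = 6p - 5290 ⇒ 9976 = 9p ⇒ p = 9976/9 ≈ 1108.4444, q = 4082/3 ≈ 1360.6667.
New expenditure = 1108.4444 × 1360.6667 = 1508223.41.

1508223.41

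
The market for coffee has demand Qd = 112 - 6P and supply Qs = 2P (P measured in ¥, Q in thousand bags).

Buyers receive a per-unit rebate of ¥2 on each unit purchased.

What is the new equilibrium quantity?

31

Before the shock: 112 - 6P = 2P ⇒ 112 = 8P ⇒ P = 14, Q = 28.
Since buyers' out-of-pocket price is the market price minus the rebate, the effective demand curve becomes Qd = 124 - 6P.
New equilibrium: 124 - 6P = 2P ⇒ 124 = 8P ⇒ P = 15.5, Q = 31.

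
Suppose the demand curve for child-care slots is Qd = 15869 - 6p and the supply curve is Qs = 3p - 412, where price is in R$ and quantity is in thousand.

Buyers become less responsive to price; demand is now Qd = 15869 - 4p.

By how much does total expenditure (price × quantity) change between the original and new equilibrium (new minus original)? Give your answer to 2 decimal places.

+6198446.20

Original equilibrium: 15869 - 6p = 3p - 412 gives 16281 = 9p, so p = 1809 and Q = 5015.
The shock moves the curves to Qd = 15869 - 4p and Qs = 3p - 412.
Equate the new curves: 15869 - 4p = 3p - 412, giving 16281 = 7p, p = 16281/7 ≈ 2325.8571, Q = 45959/7 ≈ 6565.5714.
Expenditure moves from 1809×5015 = 9072135 to 2325.8571×6565.5714 = 15270581.2041; change = +6198446.20.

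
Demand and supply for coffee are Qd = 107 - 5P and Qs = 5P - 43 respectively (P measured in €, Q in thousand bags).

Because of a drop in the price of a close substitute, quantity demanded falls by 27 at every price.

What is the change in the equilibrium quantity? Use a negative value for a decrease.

-13.5

Solve the original market: 107 - 5P = 5P - 43, hence P = 15 and Q = 32.
With the change applied: demand Qd = 80 - 5P, supply Qs = 5P - 43.
Clearing the new market: 80 - 5P = 5P - 43, so P = 12.3 and Q = 18.5.
ΔQ = 18.5 − 32 = -13.5.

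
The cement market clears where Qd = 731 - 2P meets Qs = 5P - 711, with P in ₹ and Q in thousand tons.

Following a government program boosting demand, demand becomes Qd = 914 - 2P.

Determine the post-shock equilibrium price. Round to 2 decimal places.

232.14

Initially, 731 - 2P = 5P - 711, so 1442 = 7P and P = 206, Q = 319.
After the shift, demand is Qd = 914 - 2P and supply is Qs = 5P - 711.
Setting them equal: 914 - 2P = 5P - 711 → 1625 = 7P, so P = 1625/7 ≈ 232.1429 and Q = 3148/7 ≈ 449.7143.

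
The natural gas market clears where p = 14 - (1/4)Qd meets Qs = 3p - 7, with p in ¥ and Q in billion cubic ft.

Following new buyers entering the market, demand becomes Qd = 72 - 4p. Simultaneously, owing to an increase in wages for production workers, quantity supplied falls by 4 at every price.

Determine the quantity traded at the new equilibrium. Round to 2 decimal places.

Original equilibrium: 56 - 4p = 3p - 7 gives 63 = 7p, so p = 9 and Q = 20.
The new curves are Qd = 72 - 4p (demand) and Qs = 3p - 11 (supply).
Clearing the new market: 72 - 4p = 3p - 11, so p = 83/7 ≈ 11.8571 and Q = 172/7 ≈ 24.5714.

24.57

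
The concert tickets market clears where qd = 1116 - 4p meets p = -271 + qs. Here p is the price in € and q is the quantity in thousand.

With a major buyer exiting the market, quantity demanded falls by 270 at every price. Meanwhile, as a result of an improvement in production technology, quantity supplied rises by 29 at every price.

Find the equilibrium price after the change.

109.2

Before the shock: 1116 - 4p = p + 271 ⇒ 845 = 5p ⇒ p = 169, q = 440.
The new curves are qd = 846 - 4p (demand) and qs = p + 300 (supply).
New equilibrium: 846 - 4p = p + 300 ⇒ 546 = 5p ⇒ p = 109.2, q = 409.2.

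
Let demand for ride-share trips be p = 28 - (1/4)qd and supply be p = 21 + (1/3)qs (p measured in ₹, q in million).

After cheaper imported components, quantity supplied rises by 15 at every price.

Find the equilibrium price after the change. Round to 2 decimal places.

22.86

Solve the original market: 112 - 4p = 3p - 63, hence p = 25 and q = 12.
After the shift, demand is qd = 112 - 4p and supply is qs = 3p - 48.
New equilibrium: 112 - 4p = 3p - 48 ⇒ 160 = 7p ⇒ p = 160/7 ≈ 22.8571, q = 144/7 ≈ 20.5714.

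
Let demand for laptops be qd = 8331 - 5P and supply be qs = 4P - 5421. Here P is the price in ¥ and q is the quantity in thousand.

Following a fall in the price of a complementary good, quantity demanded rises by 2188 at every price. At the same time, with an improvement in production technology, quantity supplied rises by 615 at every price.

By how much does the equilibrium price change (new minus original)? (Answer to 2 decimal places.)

+174.78

Solve the original market: 8331 - 5P = 4P - 5421, hence P = 1528 and q = 691.
The new curves are qd = 10519 - 5P (demand) and qs = 4P - 4806 (supply).
New equilibrium: 10519 - 5P = 4P - 4806 ⇒ 15325 = 9P ⇒ P = 15325/9 ≈ 1702.7778, q = 18046/9 ≈ 2005.1111.
ΔP = 1702.7778 − 1528 = +174.78.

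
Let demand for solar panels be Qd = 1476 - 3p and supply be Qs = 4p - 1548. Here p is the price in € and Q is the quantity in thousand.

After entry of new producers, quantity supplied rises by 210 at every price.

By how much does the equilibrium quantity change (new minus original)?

+90

Original equilibrium: 1476 - 3p = 4p - 1548 gives 3024 = 7p, so p = 432 and Q = 180.
The shock moves the curves to Qd = 1476 - 3p and Qs = 4p - 1338.
Setting them equal: 1476 - 3p = 4p - 1338 → 2814 = 7p, so p = 402 and Q = 270.
ΔQ = 270 − 180 = +90.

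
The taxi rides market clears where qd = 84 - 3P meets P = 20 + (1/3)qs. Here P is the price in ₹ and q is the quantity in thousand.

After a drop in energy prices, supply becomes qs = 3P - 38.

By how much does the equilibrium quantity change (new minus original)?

+11

Original equilibrium: 84 - 3P = 3P - 60 gives 144 = 6P, so P = 24 and q = 12.
With the change applied: demand qd = 84 - 3P, supply qs = 3P - 38.
Setting them equal: 84 - 3P = 3P - 38 → 122 = 6P, so P = 61/3 ≈ 20.3333 and q = 23.
Δq = 23 − 12 = +11.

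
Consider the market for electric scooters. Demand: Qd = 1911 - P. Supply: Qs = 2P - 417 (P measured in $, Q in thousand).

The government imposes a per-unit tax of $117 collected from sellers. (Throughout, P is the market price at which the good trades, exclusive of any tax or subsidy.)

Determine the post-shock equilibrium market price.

Initially, 1911 - P = 2P - 417, so 2328 = 3P and P = 776, Q = 1135.
Since sellers keep the price net of the tax, the effective supply curve becomes Qs = 2P - 651.
Equate the new curves: 1911 - P = 2P - 651, giving 2562 = 3P, P = 854, Q = 1057.

854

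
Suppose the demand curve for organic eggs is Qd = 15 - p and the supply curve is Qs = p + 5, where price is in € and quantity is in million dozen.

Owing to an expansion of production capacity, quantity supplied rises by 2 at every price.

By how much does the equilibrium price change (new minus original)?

Before the shock: 15 - p = p + 5 ⇒ 10 = 2p ⇒ p = 5, Q = 10.
After the shift, demand is Qd = 15 - p and supply is Qs = p + 7.
Clearing the new market: 15 - p = p + 7, so p = 4 and Q = 11.
Δp = 4 − 5 = -1.

-1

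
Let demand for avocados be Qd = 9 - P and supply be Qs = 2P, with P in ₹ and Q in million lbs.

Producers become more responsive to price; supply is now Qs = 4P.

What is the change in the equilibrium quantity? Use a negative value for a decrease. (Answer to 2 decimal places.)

+1.20

Original equilibrium: 9 - P = 2P gives 9 = 3P, so P = 3 and Q = 6.
The new curves are Qd = 9 - P (demand) and Qs = 4P (supply).
New equilibrium: 9 - P = 4P ⇒ 9 = 5P ⇒ P = 1.8, Q = 7.2.
ΔQ = 7.2 − 6 = +1.20.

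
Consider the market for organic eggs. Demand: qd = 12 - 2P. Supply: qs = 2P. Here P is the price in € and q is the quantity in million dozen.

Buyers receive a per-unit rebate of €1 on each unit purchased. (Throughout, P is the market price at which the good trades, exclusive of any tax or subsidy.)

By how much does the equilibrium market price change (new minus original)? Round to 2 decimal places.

Solve the original market: 12 - 2P = 2P, hence P = 3 and q = 6.
Since buyers' out-of-pocket price is the market price minus the rebate, the effective demand curve becomes qd = 14 - 2P.
Equate the new curves: 14 - 2P = 2P, giving 14 = 4P, P = 3.5, q = 7.
ΔP = 3.5 − 3 = +0.50.

+0.50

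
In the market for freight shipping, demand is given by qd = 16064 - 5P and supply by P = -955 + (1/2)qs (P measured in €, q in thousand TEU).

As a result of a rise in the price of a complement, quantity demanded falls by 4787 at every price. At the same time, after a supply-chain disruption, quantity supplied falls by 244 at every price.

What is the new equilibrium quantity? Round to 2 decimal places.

4412.00

Initially, 16064 - 5P = 2P + 1910, so 14154 = 7P and P = 2022, q = 5954.
The new curves are qd = 11277 - 5P (demand) and qs = 2P + 1666 (supply).
Equate the new curves: 11277 - 5P = 2P + 1666, giving 9611 = 7P, P = 1373, q = 4412.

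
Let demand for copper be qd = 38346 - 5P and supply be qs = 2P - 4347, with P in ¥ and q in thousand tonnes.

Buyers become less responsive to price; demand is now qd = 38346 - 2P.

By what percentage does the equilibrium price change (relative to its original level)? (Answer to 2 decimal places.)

+75.00

Initially, 38346 - 5P = 2P - 4347, so 42693 = 7P and P = 6099, q = 7851.
The shock moves the curves to qd = 38346 - 2P and qs = 2P - 4347.
Setting them equal: 38346 - 2P = 2P - 4347 → 42693 = 4P, so P = 10673.25 and q = 16999.5.
%ΔP = (10673.25 − 6099) / 6099 × 100 = +75.00%.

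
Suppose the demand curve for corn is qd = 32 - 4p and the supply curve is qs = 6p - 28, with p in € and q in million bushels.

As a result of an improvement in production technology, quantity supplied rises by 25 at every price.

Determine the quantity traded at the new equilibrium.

18

Solve the original market: 32 - 4p = 6p - 28, hence p = 6 and q = 8.
The shock moves the curves to qd = 32 - 4p and qs = 6p - 3.
Setting them equal: 32 - 4p = 6p - 3 → 35 = 10p, so p = 3.5 and q = 18.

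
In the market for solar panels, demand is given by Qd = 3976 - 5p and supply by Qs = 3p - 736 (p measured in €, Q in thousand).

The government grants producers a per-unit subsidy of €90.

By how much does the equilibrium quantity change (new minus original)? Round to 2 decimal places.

+168.75

Before the shock: 3976 - 5p = 3p - 736 ⇒ 4712 = 8p ⇒ p = 589, Q = 1031.
Since sellers receive the price plus the subsidy, the effective supply curve becomes Qs = 3p - 466.
Setting them equal: 3976 - 5p = 3p - 466 → 4442 = 8p, so p = 555.25 and Q = 1199.75.
ΔQ = 1199.75 − 1031 = +168.75.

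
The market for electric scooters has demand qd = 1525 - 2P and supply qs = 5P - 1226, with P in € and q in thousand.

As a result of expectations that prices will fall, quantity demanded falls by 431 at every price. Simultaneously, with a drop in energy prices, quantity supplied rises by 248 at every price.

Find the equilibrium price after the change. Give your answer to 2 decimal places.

Before the shock: 1525 - 2P = 5P - 1226 ⇒ 2751 = 7P ⇒ P = 393, q = 739.
After the shift, demand is qd = 1094 - 2P and supply is qs = 5P - 978.
Equate the new curves: 1094 - 2P = 5P - 978, giving 2072 = 7P, P = 296, q = 502.

296.00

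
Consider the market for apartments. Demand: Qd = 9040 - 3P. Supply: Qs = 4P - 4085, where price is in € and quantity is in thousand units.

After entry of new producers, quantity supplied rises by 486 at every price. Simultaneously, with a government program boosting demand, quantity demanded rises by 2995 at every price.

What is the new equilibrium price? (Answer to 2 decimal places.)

2233.43

Before the shock: 9040 - 3P = 4P - 4085 ⇒ 13125 = 7P ⇒ P = 1875, Q = 3415.
The new curves are Qd = 12035 - 3P (demand) and Qs = 4P - 3599 (supply).
New equilibrium: 12035 - 3P = 4P - 3599 ⇒ 15634 = 7P ⇒ P = 15634/7 ≈ 2233.4286, Q = 37343/7 ≈ 5334.7143.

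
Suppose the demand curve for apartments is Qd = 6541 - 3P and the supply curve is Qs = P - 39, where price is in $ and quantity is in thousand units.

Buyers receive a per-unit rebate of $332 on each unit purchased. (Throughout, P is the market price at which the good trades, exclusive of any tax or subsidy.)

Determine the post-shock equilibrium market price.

1894

Solve the original market: 6541 - 3P = P - 39, hence P = 1645 and Q = 1606.
Since buyers' out-of-pocket price is the market price minus the rebate, the effective demand curve becomes Qd = 7537 - 3P.
Equate the new curves: 7537 - 3P = P - 39, giving 7576 = 4P, P = 1894, Q = 1855.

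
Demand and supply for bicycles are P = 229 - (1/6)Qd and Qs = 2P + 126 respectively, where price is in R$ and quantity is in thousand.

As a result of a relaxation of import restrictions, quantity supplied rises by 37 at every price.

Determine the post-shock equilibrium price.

151.375

Solve the original market: 1374 - 6P = 2P + 126, hence P = 156 and Q = 438.
With the change applied: demand Qd = 1374 - 6P, supply Qs = 2P + 163.
Clearing the new market: 1374 - 6P = 2P + 163, so P = 151.375 and Q = 465.75.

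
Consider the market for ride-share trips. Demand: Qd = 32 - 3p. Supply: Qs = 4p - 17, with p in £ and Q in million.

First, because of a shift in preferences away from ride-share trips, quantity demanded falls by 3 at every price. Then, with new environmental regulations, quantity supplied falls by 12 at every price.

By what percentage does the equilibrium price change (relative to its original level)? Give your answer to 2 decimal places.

Solve the original market: 32 - 3p = 4p - 17, hence p = 7 and Q = 11.
After the shift, demand is Qd = 29 - 3p and supply is Qs = 4p - 29.
Clearing the new market: 29 - 3p = 4p - 29, so p = 58/7 ≈ 8.2857 and Q = 29/7 ≈ 4.1429.
%Δp = (8.2857 − 7) / 7 × 100 = +18.37%.

+18.37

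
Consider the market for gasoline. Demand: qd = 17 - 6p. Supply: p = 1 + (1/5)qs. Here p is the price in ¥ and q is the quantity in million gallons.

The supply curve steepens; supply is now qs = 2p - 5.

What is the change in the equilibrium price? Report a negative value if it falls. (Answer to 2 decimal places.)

+0.75

Initially, 17 - 6p = 5p - 5, so 22 = 11p and p = 2, q = 5.
The shock moves the curves to qd = 17 - 6p and qs = 2p - 5.
Setting them equal: 17 - 6p = 2p - 5 → 22 = 8p, so p = 2.75 and q = 0.5.
Δp = 2.75 − 2 = +0.75.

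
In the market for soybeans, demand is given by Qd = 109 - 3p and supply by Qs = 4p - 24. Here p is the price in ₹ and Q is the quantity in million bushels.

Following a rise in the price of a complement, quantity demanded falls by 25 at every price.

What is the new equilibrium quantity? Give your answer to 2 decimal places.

37.71

Initially, 109 - 3p = 4p - 24, so 133 = 7p and p = 19, Q = 52.
The new curves are Qd = 84 - 3p (demand) and Qs = 4p - 24 (supply).
New equilibrium: 84 - 3p = 4p - 24 ⇒ 108 = 7p ⇒ p = 108/7 ≈ 15.4286, Q = 264/7 ≈ 37.7143.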